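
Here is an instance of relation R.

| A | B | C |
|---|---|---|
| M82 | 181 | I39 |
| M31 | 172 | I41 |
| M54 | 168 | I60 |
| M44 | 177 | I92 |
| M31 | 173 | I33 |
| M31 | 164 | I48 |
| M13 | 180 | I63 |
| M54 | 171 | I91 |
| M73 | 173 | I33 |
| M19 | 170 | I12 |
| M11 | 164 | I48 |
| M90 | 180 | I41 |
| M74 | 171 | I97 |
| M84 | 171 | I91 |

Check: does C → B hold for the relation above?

No

C=I39: 1 row → B = 181 ✓
C=I41: 2 rows → B takes values {172, 180} — violation
C=I60: 1 row → B = 168 ✓
C=I92: 1 row → B = 177 ✓
C=I33: 2 rows → B = 173, 173 ✓
C=I48: 2 rows → B = 164, 164 ✓
C=I63: 1 row → B = 180 ✓
C=I91: 2 rows → B = 171, 171 ✓
C=I12: 1 row → B = 170 ✓
C=I97: 1 row → B = 171 ✓
Two rows agree on C but differ on B, so C → B does not hold.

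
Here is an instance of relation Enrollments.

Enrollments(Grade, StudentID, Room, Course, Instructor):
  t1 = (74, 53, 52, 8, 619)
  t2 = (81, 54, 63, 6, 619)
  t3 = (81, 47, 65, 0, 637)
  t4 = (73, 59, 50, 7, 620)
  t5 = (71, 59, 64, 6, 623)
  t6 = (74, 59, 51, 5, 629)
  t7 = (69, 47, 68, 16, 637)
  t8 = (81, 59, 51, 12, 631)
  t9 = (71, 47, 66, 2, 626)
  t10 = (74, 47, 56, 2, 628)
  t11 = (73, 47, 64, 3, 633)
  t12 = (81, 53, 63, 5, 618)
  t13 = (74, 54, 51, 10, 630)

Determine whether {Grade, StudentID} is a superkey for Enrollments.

Yes

All 13 rows have distinct {Grade, StudentID} values, so {Grade, StudentID} → (all attributes) holds and {Grade, StudentID} is a superkey.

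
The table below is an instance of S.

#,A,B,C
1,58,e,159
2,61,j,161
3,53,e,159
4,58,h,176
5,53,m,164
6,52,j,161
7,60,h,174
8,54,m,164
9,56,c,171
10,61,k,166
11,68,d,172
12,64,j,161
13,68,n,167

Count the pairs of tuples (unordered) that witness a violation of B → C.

B=e: all 2 rows agree on C — 0 pairs.
B=j: all 3 rows agree on C — 0 pairs.
B=h: violating pairs (4,7) — 1 pair.
B=m: all 2 rows agree on C — 0 pairs.

1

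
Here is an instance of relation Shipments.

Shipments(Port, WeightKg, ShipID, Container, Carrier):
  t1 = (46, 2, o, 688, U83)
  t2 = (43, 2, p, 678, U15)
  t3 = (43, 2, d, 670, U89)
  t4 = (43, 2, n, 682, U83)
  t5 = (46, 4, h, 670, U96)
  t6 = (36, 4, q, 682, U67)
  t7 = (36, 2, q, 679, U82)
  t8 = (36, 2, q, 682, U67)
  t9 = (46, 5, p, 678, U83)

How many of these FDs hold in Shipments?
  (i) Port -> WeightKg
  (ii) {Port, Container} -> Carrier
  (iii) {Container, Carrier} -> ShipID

2

(i) Port -> WeightKg: Port=46: rows 1, 5, 9 → WeightKg takes values {2, 4, 5} — violation; Port=36: rows 6, 7, 8 → WeightKg takes values {4, 2} — violation — fails.
(ii) {Port, Container} -> Carrier: every LHS value maps to a single RHS value — holds.
(iii) {Container, Carrier} -> ShipID: every LHS value maps to a single RHS value — holds.
2 of the 3 dependencies hold.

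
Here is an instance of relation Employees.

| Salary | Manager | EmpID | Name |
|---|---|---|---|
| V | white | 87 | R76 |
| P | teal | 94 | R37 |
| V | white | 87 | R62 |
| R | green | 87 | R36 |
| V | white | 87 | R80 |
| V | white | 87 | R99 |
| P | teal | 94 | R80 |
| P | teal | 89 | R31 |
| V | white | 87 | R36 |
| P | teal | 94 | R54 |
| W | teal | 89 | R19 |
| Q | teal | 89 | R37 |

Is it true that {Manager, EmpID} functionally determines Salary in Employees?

No

(Manager=white, EmpID=87): 5 rows → Salary = V, V, V, V, V ✓
(Manager=teal, EmpID=94): 3 rows → Salary = P, P, P ✓
(Manager=green, EmpID=87): 1 row → Salary = R ✓
(Manager=teal, EmpID=89): 3 rows → Salary takes values {P, W, Q} — violation
Two rows agree on {Manager, EmpID} but differ on Salary, so {Manager, EmpID} -> Salary does not hold.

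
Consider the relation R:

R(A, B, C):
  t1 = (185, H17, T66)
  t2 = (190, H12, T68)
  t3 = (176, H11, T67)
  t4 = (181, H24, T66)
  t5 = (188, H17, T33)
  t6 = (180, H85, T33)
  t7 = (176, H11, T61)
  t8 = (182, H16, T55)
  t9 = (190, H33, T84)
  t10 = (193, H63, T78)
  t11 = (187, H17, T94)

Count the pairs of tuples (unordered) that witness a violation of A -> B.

A=190: violating pairs (2,9) — 1 pair.
A=176: all 2 rows agree on B — 0 pairs.

1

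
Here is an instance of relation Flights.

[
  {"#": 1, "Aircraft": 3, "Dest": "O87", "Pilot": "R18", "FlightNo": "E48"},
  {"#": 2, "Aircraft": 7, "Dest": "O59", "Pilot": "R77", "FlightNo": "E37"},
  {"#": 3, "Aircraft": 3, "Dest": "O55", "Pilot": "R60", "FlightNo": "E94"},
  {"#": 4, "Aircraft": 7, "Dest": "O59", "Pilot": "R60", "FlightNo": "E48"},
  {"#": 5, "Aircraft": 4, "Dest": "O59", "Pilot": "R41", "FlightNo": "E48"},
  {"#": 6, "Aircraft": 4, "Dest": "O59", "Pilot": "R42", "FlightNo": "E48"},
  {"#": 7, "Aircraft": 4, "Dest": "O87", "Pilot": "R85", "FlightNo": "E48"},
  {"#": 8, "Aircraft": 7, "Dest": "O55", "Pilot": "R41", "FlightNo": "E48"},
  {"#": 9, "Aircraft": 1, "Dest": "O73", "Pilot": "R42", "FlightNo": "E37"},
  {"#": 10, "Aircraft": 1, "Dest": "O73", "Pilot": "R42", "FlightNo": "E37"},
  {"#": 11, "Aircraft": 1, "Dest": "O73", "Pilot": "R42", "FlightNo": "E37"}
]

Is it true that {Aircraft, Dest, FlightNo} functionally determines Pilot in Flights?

(Aircraft=3, Dest=O87, FlightNo=E48): row 1 → Pilot = R18 ✓
(Aircraft=7, Dest=O59, FlightNo=E37): row 2 → Pilot = R77 ✓
(Aircraft=3, Dest=O55, FlightNo=E94): row 3 → Pilot = R60 ✓
(Aircraft=7, Dest=O59, FlightNo=E48): row 4 → Pilot = R60 ✓
(Aircraft=4, Dest=O59, FlightNo=E48): rows 5, 6 → Pilot takes values {R41, R42} — violation
(Aircraft=4, Dest=O87, FlightNo=E48): row 7 → Pilot = R85 ✓
(Aircraft=7, Dest=O55, FlightNo=E48): row 8 → Pilot = R41 ✓
(Aircraft=1, Dest=O73, FlightNo=E37): rows 9, 10, 11 → Pilot = R42, R42, R42 ✓
Two rows agree on {Aircraft, Dest, FlightNo} but differ on Pilot, so {Aircraft, Dest, FlightNo} -> Pilot does not hold.

No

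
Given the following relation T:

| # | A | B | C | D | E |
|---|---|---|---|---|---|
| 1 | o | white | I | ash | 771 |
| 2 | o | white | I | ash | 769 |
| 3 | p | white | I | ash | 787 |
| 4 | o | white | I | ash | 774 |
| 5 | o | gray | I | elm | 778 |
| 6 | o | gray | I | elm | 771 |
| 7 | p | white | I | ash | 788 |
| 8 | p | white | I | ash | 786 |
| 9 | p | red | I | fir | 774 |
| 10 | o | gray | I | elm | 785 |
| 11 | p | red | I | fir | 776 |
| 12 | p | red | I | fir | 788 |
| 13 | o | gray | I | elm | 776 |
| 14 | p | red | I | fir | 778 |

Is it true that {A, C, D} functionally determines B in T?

(A=o, C=I, D=ash): rows 1, 2, 4 → B = white, white, white ✓
(A=p, C=I, D=ash): rows 3, 7, 8 → B = white, white, white ✓
(A=o, C=I, D=elm): rows 5, 6, 10, 13 → B = gray, gray, gray, gray ✓
(A=p, C=I, D=fir): rows 9, 11, 12, 14 → B = red, red, red, red ✓
Every {A, C, D} value is associated with a single B value, so {A, C, D} → B holds.

Yes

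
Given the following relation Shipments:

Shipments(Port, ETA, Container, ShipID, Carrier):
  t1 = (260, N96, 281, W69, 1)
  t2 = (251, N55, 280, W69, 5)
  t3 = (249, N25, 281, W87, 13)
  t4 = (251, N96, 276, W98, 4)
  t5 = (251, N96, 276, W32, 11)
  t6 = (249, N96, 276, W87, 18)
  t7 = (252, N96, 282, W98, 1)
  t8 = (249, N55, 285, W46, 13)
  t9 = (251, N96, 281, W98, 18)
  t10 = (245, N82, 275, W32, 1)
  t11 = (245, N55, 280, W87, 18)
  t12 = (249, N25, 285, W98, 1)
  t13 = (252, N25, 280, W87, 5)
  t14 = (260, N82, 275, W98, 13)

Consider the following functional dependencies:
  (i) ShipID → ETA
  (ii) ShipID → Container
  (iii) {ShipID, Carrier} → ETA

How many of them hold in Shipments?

0

(i) ShipID → ETA: ShipID=W69: rows 1, 2 → ETA takes values {N96, N55} — violation; ShipID=W87: rows 3, 6, 11, 13 → ETA takes values {N25, N96, N55} — violation; ShipID=W98: rows 4, 7, 9, 12, 14 → ETA takes values {N96, N25, N82} — violation; ShipID=W32: rows 5, 10 → ETA takes values {N96, N82} — violation — fails.
(ii) ShipID → Container: ShipID=W69: rows 1, 2 → Container takes values {281, 280} — violation; ShipID=W87: rows 3, 6, 11, 13 → Container takes values {281, 276, 280} — violation; ShipID=W98: rows 4, 7, 9, 12, 14 → Container takes values {276, 282, 281, 285, 275} — violation; ShipID=W32: rows 5, 10 → Container takes values {276, 275} — violation — fails.
(iii) {ShipID, Carrier} → ETA: (ShipID=W87, Carrier=18): rows 6, 11 → ETA takes values {N96, N55} — violation; (ShipID=W98, Carrier=1): rows 7, 12 → ETA takes values {N96, N25} — violation — fails.
None of the 3 dependencies hold.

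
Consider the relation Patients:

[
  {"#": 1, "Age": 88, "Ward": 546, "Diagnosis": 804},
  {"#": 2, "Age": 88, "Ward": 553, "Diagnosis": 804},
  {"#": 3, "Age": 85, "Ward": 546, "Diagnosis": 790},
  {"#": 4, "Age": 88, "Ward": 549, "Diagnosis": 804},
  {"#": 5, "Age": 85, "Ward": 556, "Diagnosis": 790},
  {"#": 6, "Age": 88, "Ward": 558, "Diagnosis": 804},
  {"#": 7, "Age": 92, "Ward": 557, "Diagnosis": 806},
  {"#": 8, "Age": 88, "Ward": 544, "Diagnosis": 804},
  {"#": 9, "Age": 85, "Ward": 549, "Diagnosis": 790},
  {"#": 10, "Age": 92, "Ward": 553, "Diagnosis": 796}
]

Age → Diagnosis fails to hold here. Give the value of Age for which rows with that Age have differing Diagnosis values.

Age=88: rows 1, 2, 4, 6, 8 → Diagnosis = 804, 804, 804, 804, 804 ✓
Age=85: rows 3, 5, 9 → Diagnosis = 790, 790, 790 ✓
Age=92: rows 7, 10 → Diagnosis takes values {806, 796} — violation
The only Age value with inconsistent Diagnosis is Age=92.

92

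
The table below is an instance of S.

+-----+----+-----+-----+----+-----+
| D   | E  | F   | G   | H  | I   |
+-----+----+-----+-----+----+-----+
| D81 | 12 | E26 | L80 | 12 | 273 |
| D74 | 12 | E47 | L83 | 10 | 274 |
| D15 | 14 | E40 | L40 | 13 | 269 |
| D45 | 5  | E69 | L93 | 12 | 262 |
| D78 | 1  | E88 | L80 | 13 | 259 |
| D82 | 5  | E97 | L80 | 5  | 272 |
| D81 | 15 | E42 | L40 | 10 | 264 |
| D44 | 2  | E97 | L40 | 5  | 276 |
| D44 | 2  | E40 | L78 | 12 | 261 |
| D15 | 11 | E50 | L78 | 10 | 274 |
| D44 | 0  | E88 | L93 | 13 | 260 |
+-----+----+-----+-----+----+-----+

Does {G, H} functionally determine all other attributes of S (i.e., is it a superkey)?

All 11 rows have distinct {G, H} values, so {G, H} → (all attributes) holds and {G, H} is a superkey.

Yes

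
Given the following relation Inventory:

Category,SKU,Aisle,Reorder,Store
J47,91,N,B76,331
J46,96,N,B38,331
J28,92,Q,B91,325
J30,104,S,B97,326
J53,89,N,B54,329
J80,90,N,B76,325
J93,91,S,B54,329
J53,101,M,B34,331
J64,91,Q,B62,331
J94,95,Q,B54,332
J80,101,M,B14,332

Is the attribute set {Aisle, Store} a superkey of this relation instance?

No

Two distinct rows share (Aisle=N, Store=331), so {Aisle, Store} does not determine every attribute — not a superkey.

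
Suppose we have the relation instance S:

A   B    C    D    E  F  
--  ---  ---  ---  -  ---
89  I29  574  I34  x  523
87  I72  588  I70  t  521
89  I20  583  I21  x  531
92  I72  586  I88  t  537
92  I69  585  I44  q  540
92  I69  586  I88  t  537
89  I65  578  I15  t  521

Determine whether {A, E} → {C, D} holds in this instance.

No

(A=89, E=x): 2 rows → {C,D} takes values {(574, I34), (583, I21)} — violation
(A=87, E=t): 1 row → {C,D} = (588, I70) ✓
(A=92, E=t): 2 rows → {C,D} = (586, I88), (586, I88) ✓
(A=92, E=q): 1 row → {C,D} = (585, I44) ✓
(A=89, E=t): 1 row → {C,D} = (578, I15) ✓
Two rows agree on {A, E} but differ on {C, D}, so {A, E} → {C, D} does not hold.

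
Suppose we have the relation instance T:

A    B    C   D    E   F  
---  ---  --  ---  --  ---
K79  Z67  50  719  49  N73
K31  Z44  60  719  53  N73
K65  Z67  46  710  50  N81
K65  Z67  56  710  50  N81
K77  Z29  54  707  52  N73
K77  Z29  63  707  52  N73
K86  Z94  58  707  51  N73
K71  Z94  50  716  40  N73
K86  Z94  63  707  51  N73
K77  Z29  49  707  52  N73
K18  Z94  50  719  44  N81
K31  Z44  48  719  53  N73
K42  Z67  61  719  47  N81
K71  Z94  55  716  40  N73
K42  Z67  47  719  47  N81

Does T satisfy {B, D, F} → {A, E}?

Yes

(B=Z67, D=719, F=N73): 1 row → {A,E} = (K79, 49) ✓
(B=Z44, D=719, F=N73): 2 rows → {A,E} = (K31, 53), (K31, 53) ✓
(B=Z67, D=710, F=N81): 2 rows → {A,E} = (K65, 50), (K65, 50) ✓
(B=Z29, D=707, F=N73): 3 rows → {A,E} = (K77, 52), (K77, 52), (K77, 52) ✓
(B=Z94, D=707, F=N73): 2 rows → {A,E} = (K86, 51), (K86, 51) ✓
(B=Z94, D=716, F=N73): 2 rows → {A,E} = (K71, 40), (K71, 40) ✓
(B=Z94, D=719, F=N81): 1 row → {A,E} = (K18, 44) ✓
(B=Z67, D=719, F=N81): 2 rows → {A,E} = (K42, 47), (K42, 47) ✓
Every {B, D, F} value is associated with a single {A, E} value, so {B, D, F} → {A, E} holds.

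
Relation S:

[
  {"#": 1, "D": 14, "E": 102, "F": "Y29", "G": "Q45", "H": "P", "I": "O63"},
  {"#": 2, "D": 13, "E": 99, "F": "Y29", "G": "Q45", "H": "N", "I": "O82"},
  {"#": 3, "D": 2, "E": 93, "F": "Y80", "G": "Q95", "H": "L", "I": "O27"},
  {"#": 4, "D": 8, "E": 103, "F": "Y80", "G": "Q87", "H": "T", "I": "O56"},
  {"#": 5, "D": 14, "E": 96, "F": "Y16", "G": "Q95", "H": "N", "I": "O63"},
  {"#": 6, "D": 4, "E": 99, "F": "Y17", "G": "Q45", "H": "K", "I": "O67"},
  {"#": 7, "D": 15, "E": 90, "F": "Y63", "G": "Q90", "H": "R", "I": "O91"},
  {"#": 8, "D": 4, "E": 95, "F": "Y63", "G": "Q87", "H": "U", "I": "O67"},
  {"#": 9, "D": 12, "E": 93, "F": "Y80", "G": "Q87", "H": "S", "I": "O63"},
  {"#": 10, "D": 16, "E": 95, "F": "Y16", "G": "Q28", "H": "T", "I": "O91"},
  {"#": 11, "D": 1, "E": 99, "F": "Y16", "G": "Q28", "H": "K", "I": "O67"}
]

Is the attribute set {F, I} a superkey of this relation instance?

All 11 rows have distinct {F, I} values, so {F, I} → (all attributes) holds and {F, I} is a superkey.

Yes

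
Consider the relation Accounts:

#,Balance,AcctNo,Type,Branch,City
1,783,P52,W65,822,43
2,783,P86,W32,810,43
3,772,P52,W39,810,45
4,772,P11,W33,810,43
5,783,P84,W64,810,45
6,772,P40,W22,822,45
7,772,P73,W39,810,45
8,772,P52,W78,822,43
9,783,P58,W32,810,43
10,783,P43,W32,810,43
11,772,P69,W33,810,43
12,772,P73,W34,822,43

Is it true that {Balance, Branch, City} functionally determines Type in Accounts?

(Balance=783, Branch=822, City=43): row 1 → Type = W65 ✓
(Balance=783, Branch=810, City=43): rows 2, 9, 10 → Type = W32, W32, W32 ✓
(Balance=772, Branch=810, City=45): rows 3, 7 → Type = W39, W39 ✓
(Balance=772, Branch=810, City=43): rows 4, 11 → Type = W33, W33 ✓
(Balance=783, Branch=810, City=45): row 5 → Type = W64 ✓
(Balance=772, Branch=822, City=45): row 6 → Type = W22 ✓
(Balance=772, Branch=822, City=43): rows 8, 12 → Type takes values {W78, W34} — violation
Two rows agree on {Balance, Branch, City} but differ on Type, so {Balance, Branch, City} → Type does not hold.

No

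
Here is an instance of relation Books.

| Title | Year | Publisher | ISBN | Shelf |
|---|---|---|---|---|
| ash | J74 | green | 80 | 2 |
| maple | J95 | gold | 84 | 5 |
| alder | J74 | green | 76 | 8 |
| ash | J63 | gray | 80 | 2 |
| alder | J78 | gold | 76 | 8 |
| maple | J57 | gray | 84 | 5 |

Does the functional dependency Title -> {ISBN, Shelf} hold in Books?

Yes

Title=ash: 2 rows → {ISBN,Shelf} = (80, 2), (80, 2) ✓
Title=maple: 2 rows → {ISBN,Shelf} = (84, 5), (84, 5) ✓
Title=alder: 2 rows → {ISBN,Shelf} = (76, 8), (76, 8) ✓
Every Title value is associated with a single {ISBN, Shelf} value, so Title -> {ISBN, Shelf} holds.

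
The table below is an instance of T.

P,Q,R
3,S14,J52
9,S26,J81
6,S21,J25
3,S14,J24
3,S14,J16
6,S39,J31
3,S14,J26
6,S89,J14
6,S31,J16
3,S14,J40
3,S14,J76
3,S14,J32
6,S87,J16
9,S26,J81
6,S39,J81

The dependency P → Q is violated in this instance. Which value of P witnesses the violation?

P=3: 7 rows → Q = S14, S14, S14, S14, S14, S14, S14 ✓
P=9: 2 rows → Q = S26, S26 ✓
P=6: 6 rows → Q takes values {S21, S39, S89, S31, S87} — violation
The only P value with inconsistent Q is P=6.

6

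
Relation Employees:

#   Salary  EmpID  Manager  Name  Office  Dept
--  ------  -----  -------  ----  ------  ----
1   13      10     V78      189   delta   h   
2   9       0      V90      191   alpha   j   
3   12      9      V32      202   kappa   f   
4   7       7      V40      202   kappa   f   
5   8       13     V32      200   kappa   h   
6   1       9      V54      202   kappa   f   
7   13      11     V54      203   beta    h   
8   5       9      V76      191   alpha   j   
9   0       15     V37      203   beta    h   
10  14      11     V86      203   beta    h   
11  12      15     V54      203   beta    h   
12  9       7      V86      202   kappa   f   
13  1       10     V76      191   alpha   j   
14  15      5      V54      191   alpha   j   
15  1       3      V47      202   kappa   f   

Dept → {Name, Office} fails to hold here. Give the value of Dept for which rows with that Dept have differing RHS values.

Dept=h: rows 1, 5, 7, 9, 10, 11 → {Name,Office} takes values {(189, delta), (200, kappa), (203, beta)} — violation
Dept=j: rows 2, 8, 13, 14 → {Name,Office} = (191, alpha), (191, alpha), (191, alpha), (191, alpha) ✓
Dept=f: rows 3, 4, 6, 12, 15 → {Name,Office} = (202, kappa), (202, kappa), (202, kappa), (202, kappa), (202, kappa) ✓
The only Dept value with inconsistent RHS is Dept=h.

h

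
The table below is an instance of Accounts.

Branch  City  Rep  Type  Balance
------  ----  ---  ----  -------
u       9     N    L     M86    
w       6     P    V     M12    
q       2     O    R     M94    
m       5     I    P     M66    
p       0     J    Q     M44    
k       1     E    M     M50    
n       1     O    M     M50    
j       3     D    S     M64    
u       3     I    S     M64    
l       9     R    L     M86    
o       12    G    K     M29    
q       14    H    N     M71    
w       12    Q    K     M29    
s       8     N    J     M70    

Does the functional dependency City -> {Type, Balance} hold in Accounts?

Yes

City=9: 2 rows → {Type,Balance} = (L, M86), (L, M86) ✓
City=6: 1 row → {Type,Balance} = (V, M12) ✓
City=2: 1 row → {Type,Balance} = (R, M94) ✓
City=5: 1 row → {Type,Balance} = (P, M66) ✓
City=0: 1 row → {Type,Balance} = (Q, M44) ✓
City=1: 2 rows → {Type,Balance} = (M, M50), (M, M50) ✓
City=3: 2 rows → {Type,Balance} = (S, M64), (S, M64) ✓
City=12: 2 rows → {Type,Balance} = (K, M29), (K, M29) ✓
City=14: 1 row → {Type,Balance} = (N, M71) ✓
City=8: 1 row → {Type,Balance} = (J, M70) ✓
Every City value is associated with a single {Type, Balance} value, so City -> {Type, Balance} holds.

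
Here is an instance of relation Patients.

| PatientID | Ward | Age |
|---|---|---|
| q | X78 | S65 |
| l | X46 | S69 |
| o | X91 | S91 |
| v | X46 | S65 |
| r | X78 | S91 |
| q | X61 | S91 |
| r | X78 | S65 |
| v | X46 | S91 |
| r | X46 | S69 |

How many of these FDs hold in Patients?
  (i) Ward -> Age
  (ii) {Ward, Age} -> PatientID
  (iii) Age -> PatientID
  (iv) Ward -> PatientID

0

(i) Ward -> Age: Ward=X78: 3 rows → Age takes values {S65, S91} — violation; Ward=X46: 4 rows → Age takes values {S69, S65, S91} — violation — fails.
(ii) {Ward, Age} -> PatientID: (Ward=X78, Age=S65): 2 rows → PatientID takes values {q, r} — violation; (Ward=X46, Age=S69): 2 rows → PatientID takes values {l, r} — violation — fails.
(iii) Age -> PatientID: Age=S65: 3 rows → PatientID takes values {q, v, r} — violation; Age=S69: 2 rows → PatientID takes values {l, r} — violation; Age=S91: 4 rows → PatientID takes values {o, r, q, v} — violation — fails.
(iv) Ward -> PatientID: Ward=X78: 3 rows → PatientID takes values {q, r} — violation; Ward=X46: 4 rows → PatientID takes values {l, v, r} — violation — fails.
None of the 4 dependencies hold.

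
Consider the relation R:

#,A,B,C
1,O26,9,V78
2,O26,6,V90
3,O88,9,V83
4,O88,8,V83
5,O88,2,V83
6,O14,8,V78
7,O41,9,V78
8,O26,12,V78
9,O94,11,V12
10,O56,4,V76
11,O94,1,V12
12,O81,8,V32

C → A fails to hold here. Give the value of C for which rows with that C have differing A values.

C=V78: rows 1, 6, 7, 8 → A takes values {O26, O14, O41} — violation
C=V90: row 2 → A = O26 ✓
C=V83: rows 3, 4, 5 → A = O88, O88, O88 ✓
C=V12: rows 9, 11 → A = O94, O94 ✓
C=V76: row 10 → A = O56 ✓
C=V32: row 12 → A = O81 ✓
The only C value with inconsistent A is C=V78.

V78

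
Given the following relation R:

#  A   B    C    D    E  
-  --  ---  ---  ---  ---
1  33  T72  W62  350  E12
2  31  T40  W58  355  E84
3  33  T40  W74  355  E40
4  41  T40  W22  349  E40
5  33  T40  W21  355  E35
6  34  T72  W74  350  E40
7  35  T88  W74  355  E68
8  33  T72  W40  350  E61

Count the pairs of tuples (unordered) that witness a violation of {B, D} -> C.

(B=T72, D=350): violating pairs (1,6), (1,8), (6,8) — 3 pairs.
(B=T40, D=355): violating pairs (2,3), (2,5), (3,5) — 3 pairs.

6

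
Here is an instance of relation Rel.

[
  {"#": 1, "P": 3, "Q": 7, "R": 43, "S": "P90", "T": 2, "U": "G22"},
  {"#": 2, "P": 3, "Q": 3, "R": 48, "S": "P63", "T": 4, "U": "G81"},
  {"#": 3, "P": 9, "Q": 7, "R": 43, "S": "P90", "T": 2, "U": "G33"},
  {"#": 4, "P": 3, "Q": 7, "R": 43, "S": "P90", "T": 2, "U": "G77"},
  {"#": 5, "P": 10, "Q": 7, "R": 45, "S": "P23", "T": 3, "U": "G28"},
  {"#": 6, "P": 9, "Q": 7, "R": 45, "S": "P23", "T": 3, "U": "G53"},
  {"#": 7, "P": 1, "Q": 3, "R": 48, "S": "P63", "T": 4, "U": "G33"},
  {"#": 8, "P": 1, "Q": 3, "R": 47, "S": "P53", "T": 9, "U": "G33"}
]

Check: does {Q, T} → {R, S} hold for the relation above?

(Q=7, T=2): rows 1, 3, 4 → {R,S} = (43, P90), (43, P90), (43, P90) ✓
(Q=3, T=4): rows 2, 7 → {R,S} = (48, P63), (48, P63) ✓
(Q=7, T=3): rows 5, 6 → {R,S} = (45, P23), (45, P23) ✓
(Q=3, T=9): row 8 → {R,S} = (47, P53) ✓
Every {Q, T} value is associated with a single {R, S} value, so {Q, T} → {R, S} holds.

Yes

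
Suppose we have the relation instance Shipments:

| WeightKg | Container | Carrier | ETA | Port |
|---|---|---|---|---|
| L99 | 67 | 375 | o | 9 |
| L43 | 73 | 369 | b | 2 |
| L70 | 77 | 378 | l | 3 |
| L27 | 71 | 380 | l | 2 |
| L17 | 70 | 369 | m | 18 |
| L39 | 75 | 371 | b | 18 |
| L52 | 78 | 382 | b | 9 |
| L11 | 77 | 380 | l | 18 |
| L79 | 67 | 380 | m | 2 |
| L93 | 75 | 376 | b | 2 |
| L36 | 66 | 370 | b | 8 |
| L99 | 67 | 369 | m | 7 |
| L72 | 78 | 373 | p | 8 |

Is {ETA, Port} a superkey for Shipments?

Two distinct rows share (ETA=b, Port=2), so {ETA, Port} does not determine every attribute — not a superkey.

No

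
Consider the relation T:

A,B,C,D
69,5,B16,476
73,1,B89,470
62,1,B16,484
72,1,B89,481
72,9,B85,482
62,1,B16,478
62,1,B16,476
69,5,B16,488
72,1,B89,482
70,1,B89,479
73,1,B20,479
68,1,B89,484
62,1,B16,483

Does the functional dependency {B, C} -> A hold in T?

No

(B=5, C=B16): 2 rows → A = 69, 69 ✓
(B=1, C=B89): 5 rows → A takes values {73, 72, 70, 68} — violation
(B=1, C=B16): 4 rows → A = 62, 62, 62, 62 ✓
(B=9, C=B85): 1 row → A = 72 ✓
(B=1, C=B20): 1 row → A = 73 ✓
Two rows agree on {B, C} but differ on A, so {B, C} -> A does not hold.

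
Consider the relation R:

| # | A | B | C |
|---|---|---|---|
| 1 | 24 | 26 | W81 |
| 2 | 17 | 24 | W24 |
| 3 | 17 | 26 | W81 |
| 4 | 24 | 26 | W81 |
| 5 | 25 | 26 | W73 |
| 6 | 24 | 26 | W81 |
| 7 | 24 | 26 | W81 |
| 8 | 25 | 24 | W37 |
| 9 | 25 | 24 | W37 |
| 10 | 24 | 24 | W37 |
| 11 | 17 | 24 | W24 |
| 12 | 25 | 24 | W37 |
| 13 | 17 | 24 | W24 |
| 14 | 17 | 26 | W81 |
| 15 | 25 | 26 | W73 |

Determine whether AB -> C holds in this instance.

(A=24, B=26): rows 1, 4, 6, 7 → C = W81, W81, W81, W81 ✓
(A=17, B=24): rows 2, 11, 13 → C = W24, W24, W24 ✓
(A=17, B=26): rows 3, 14 → C = W81, W81 ✓
(A=25, B=26): rows 5, 15 → C = W73, W73 ✓
(A=25, B=24): rows 8, 9, 12 → C = W37, W37, W37 ✓
(A=24, B=24): row 10 → C = W37 ✓
Every AB value is associated with a single C value, so AB -> C holds.

Yes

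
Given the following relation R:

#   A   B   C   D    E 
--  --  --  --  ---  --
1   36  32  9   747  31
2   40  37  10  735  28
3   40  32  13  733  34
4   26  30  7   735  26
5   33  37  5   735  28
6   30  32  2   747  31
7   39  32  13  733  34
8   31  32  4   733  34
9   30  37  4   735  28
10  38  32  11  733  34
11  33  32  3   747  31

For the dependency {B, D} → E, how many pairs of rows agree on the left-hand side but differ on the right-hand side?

(B=32, D=747): all 3 rows agree on E — 0 pairs.
(B=37, D=735): all 3 rows agree on E — 0 pairs.
(B=32, D=733): all 4 rows agree on E — 0 pairs.

0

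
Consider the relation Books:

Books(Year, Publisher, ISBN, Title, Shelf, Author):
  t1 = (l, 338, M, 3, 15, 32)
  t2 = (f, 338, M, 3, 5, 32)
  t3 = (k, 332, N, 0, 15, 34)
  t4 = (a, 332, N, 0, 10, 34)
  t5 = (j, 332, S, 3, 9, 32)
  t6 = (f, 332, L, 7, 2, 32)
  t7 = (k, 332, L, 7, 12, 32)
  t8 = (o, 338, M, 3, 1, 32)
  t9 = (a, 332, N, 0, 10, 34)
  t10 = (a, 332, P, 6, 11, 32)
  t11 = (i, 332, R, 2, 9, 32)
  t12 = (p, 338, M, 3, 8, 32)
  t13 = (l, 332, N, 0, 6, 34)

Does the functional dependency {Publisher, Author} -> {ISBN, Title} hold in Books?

(Publisher=338, Author=32): rows 1, 2, 8, 12 → {ISBN,Title} = (M, 3), (M, 3), (M, 3), (M, 3) ✓
(Publisher=332, Author=34): rows 3, 4, 9, 13 → {ISBN,Title} = (N, 0), (N, 0), (N, 0), (N, 0) ✓
(Publisher=332, Author=32): rows 5, 6, 7, 10, 11 → {ISBN,Title} takes values {(S, 3), (L, 7), (P, 6), (R, 2)} — violation
Two rows agree on {Publisher, Author} but differ on {ISBN, Title}, so {Publisher, Author} -> {ISBN, Title} does not hold.

No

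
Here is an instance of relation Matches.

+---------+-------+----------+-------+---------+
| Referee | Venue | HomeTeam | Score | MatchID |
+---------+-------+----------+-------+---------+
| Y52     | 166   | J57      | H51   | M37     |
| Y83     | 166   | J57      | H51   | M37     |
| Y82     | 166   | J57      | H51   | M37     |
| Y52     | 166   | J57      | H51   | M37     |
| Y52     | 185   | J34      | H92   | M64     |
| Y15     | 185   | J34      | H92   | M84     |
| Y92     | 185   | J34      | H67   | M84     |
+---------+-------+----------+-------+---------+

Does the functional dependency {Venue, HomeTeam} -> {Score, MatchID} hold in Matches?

No

(Venue=166, HomeTeam=J57): 4 rows → {Score,MatchID} = (H51, M37), (H51, M37), (H51, M37), (H51, M37) ✓
(Venue=185, HomeTeam=J34): 3 rows → {Score,MatchID} takes values {(H92, M64), (H92, M84), (H67, M84)} — violation
Two rows agree on {Venue, HomeTeam} but differ on {Score, MatchID}, so {Venue, HomeTeam} -> {Score, MatchID} does not hold.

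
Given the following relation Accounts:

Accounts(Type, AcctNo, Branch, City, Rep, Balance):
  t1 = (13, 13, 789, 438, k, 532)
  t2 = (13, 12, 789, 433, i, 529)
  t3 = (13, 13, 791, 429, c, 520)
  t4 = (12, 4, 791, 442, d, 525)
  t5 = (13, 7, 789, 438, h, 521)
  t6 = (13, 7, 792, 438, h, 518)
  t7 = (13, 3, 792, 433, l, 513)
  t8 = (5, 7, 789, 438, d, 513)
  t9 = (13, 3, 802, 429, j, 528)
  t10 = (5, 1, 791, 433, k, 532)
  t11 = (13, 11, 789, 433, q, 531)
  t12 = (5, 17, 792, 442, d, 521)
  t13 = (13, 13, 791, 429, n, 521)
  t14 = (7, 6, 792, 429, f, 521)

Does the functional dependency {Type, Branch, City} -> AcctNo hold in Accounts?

No

(Type=13, Branch=789, City=438): rows 1, 5 → AcctNo takes values {13, 7} — violation
(Type=13, Branch=789, City=433): rows 2, 11 → AcctNo takes values {12, 11} — violation
(Type=13, Branch=791, City=429): rows 3, 13 → AcctNo = 13, 13 ✓
(Type=12, Branch=791, City=442): row 4 → AcctNo = 4 ✓
(Type=13, Branch=792, City=438): row 6 → AcctNo = 7 ✓
(Type=13, Branch=792, City=433): row 7 → AcctNo = 3 ✓
(Type=5, Branch=789, City=438): row 8 → AcctNo = 7 ✓
(Type=13, Branch=802, City=429): row 9 → AcctNo = 3 ✓
(Type=5, Branch=791, City=433): row 10 → AcctNo = 1 ✓
(Type=5, Branch=792, City=442): row 12 → AcctNo = 17 ✓
(Type=7, Branch=792, City=429): row 14 → AcctNo = 6 ✓
Two rows agree on {Type, Branch, City} but differ on AcctNo, so {Type, Branch, City} -> AcctNo does not hold.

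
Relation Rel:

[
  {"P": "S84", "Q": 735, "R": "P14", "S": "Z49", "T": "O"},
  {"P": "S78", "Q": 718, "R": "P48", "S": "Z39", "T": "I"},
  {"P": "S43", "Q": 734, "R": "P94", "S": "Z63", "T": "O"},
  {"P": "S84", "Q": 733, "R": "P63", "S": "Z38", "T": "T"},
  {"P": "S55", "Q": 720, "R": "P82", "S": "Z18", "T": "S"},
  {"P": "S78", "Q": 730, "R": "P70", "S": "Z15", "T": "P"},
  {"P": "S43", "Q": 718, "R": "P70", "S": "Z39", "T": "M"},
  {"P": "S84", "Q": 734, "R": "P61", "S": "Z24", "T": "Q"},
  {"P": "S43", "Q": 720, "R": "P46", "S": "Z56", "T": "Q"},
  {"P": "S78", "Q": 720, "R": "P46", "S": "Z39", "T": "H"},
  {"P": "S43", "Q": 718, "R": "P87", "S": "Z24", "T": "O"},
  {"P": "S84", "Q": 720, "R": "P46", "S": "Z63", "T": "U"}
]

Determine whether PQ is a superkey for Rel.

No

Two distinct rows share (P=S43, Q=718), so PQ does not determine every attribute — not a superkey.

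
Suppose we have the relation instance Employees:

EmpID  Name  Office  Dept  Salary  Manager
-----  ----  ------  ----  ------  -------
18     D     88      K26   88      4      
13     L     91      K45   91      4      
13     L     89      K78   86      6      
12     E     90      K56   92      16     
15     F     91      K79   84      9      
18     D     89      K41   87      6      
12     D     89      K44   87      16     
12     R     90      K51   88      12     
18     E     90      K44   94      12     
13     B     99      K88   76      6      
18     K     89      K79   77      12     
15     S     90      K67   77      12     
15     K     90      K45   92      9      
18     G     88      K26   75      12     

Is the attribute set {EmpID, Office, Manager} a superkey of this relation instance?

Yes

All 14 rows have distinct {EmpID, Office, Manager} values, so {EmpID, Office, Manager} → (all attributes) holds and {EmpID, Office, Manager} is a superkey.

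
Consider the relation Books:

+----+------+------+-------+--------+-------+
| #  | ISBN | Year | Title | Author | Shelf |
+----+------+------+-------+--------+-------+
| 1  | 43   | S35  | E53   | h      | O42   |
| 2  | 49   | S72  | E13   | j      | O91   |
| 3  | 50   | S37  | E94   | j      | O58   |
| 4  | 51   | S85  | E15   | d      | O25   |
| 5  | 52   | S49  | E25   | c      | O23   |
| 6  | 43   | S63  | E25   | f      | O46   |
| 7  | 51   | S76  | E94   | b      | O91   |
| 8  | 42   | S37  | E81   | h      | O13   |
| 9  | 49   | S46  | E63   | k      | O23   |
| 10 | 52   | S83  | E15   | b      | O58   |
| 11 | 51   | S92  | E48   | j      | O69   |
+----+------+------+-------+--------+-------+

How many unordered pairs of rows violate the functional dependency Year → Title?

1

Year=S37: violating pairs (3,8) — 1 pair.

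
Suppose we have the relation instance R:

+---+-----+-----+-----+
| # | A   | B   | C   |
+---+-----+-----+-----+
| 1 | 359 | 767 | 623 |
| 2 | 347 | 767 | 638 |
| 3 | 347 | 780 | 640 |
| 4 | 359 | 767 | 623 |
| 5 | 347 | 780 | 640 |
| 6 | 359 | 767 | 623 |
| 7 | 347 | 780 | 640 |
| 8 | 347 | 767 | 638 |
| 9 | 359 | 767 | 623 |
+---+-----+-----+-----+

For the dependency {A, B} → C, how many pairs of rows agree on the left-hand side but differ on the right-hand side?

0

(A=359, B=767): all 4 rows agree on C — 0 pairs.
(A=347, B=767): all 2 rows agree on C — 0 pairs.
(A=347, B=780): all 3 rows agree on C — 0 pairs.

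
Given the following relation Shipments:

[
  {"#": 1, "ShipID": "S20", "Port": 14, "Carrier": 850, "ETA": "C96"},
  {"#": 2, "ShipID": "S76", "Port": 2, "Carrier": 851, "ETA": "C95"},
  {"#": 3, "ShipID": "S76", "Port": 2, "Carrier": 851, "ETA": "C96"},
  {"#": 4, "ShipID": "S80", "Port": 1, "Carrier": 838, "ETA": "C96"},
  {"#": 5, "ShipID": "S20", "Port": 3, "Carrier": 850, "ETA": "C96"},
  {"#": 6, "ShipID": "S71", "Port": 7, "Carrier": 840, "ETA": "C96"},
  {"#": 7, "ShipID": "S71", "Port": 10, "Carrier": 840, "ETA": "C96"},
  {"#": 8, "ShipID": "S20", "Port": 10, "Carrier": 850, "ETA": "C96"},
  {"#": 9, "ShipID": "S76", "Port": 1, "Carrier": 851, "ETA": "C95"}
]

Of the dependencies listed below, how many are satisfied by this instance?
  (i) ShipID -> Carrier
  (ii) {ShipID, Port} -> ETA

(i) ShipID -> Carrier: every LHS value maps to a single RHS value — holds.
(ii) {ShipID, Port} -> ETA: (ShipID=S76, Port=2): rows 2, 3 → ETA takes values {C95, C96} — violation — fails.
1 of the 2 dependencies holds.

1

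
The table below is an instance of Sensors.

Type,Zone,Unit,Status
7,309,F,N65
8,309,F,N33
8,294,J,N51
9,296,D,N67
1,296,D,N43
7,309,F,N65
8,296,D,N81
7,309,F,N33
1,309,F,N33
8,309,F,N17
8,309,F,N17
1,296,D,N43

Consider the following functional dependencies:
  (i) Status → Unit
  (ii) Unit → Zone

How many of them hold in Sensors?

(i) Status → Unit: every LHS value maps to a single RHS value — holds.
(ii) Unit → Zone: every LHS value maps to a single RHS value — holds.
2 of the 2 dependencies hold.

2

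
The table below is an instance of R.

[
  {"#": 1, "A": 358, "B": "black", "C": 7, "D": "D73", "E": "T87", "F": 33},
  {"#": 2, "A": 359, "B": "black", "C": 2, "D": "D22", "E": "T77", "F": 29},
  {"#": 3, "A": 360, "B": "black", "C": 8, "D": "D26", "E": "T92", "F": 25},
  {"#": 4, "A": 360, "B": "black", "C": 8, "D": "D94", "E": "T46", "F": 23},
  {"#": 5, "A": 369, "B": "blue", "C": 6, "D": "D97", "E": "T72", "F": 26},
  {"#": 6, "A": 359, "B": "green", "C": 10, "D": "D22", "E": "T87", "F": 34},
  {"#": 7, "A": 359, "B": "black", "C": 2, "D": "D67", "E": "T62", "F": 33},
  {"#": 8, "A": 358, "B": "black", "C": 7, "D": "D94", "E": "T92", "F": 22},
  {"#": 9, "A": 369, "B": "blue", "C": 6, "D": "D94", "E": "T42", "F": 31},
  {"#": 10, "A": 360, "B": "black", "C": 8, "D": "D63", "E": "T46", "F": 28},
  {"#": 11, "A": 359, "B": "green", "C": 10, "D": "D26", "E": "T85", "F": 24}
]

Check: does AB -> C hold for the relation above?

Yes

(A=358, B=black): rows 1, 8 → C = 7, 7 ✓
(A=359, B=black): rows 2, 7 → C = 2, 2 ✓
(A=360, B=black): rows 3, 4, 10 → C = 8, 8, 8 ✓
(A=369, B=blue): rows 5, 9 → C = 6, 6 ✓
(A=359, B=green): rows 6, 11 → C = 10, 10 ✓
Every AB value is associated with a single C value, so AB -> C holds.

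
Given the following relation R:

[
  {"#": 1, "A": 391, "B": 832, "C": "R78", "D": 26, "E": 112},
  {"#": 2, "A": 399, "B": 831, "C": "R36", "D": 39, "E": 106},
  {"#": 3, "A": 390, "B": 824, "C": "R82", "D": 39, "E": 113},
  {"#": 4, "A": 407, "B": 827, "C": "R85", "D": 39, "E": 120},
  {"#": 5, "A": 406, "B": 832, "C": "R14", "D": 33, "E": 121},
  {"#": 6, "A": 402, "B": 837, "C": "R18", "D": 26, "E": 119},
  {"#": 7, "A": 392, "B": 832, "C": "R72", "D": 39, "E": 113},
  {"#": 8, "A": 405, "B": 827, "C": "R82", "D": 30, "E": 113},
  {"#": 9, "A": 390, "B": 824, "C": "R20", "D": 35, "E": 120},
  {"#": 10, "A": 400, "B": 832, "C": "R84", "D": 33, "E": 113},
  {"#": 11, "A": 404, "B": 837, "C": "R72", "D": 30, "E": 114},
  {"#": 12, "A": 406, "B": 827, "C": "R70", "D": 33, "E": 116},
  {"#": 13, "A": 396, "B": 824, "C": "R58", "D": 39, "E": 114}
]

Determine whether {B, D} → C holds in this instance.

No

(B=832, D=26): row 1 → C = R78 ✓
(B=831, D=39): row 2 → C = R36 ✓
(B=824, D=39): rows 3, 13 → C takes values {R82, R58} — violation
(B=827, D=39): row 4 → C = R85 ✓
(B=832, D=33): rows 5, 10 → C takes values {R14, R84} — violation
(B=837, D=26): row 6 → C = R18 ✓
(B=832, D=39): row 7 → C = R72 ✓
(B=827, D=30): row 8 → C = R82 ✓
(B=824, D=35): row 9 → C = R20 ✓
(B=837, D=30): row 11 → C = R72 ✓
(B=827, D=33): row 12 → C = R70 ✓
Two rows agree on {B, D} but differ on C, so {B, D} → C does not hold.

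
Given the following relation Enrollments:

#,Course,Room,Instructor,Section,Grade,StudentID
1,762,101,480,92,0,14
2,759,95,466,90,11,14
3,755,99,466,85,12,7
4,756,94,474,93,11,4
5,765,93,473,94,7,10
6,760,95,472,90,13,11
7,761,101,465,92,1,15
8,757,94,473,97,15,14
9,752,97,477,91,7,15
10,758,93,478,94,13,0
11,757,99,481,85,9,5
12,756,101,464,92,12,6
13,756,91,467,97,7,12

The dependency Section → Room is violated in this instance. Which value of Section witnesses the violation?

97

Section=92: rows 1, 7, 12 → Room = 101, 101, 101 ✓
Section=90: rows 2, 6 → Room = 95, 95 ✓
Section=85: rows 3, 11 → Room = 99, 99 ✓
Section=93: row 4 → Room = 94 ✓
Section=94: rows 5, 10 → Room = 93, 93 ✓
Section=97: rows 8, 13 → Room takes values {94, 91} — violation
Section=91: row 9 → Room = 97 ✓
The only Section value with inconsistent Room is Section=97.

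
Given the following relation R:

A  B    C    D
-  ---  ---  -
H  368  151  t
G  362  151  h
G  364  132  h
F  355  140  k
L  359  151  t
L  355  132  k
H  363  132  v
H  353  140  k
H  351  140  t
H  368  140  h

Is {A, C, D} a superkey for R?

Yes

All 10 rows have distinct {A, C, D} values, so {A, C, D} → (all attributes) holds and {A, C, D} is a superkey.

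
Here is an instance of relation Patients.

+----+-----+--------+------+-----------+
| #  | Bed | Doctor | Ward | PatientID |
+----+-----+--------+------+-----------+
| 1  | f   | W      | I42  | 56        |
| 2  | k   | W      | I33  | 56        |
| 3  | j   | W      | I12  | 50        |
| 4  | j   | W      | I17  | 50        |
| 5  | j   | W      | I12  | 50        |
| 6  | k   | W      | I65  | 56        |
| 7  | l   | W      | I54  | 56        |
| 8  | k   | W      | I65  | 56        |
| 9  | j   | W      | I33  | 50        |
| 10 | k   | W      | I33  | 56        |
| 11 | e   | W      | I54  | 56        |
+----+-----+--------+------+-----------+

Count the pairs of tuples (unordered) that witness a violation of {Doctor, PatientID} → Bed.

15

(Doctor=W, PatientID=56): violating pairs (1,2), (1,6), (1,7), (1,8), (1,10), (1,11), (2,7), (2,11), (6,7), (6,11), (7,8), (7,10), (7,11), (8,11), (10,11) — 15 pairs.
(Doctor=W, PatientID=50): all 4 rows agree on Bed — 0 pairs.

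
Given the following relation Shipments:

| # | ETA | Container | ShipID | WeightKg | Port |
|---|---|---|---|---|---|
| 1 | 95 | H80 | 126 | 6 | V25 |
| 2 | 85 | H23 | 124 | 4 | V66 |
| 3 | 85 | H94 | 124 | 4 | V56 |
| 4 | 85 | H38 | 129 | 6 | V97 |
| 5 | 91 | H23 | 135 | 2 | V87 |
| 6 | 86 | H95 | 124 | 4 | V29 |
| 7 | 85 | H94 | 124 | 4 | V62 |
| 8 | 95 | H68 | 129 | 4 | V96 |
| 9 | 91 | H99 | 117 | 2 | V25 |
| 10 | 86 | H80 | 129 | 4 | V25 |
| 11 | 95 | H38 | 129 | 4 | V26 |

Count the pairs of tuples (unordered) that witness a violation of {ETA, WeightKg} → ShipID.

(ETA=85, WeightKg=4): all 3 rows agree on ShipID — 0 pairs.
(ETA=91, WeightKg=2): violating pairs (5,9) — 1 pair.
(ETA=86, WeightKg=4): violating pairs (6,10) — 1 pair.
(ETA=95, WeightKg=4): all 2 rows agree on ShipID — 0 pairs.

2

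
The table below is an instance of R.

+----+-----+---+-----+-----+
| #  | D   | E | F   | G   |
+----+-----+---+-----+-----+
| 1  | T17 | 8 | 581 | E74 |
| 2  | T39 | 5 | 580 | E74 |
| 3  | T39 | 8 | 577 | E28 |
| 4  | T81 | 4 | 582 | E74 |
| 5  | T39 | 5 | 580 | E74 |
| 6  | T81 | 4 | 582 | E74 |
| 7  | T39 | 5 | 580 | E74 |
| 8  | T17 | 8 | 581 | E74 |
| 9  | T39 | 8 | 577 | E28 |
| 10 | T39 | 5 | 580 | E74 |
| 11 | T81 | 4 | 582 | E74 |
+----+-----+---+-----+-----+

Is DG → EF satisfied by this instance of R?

Yes

(D=T17, G=E74): rows 1, 8 → {E,F} = (8, 581), (8, 581) ✓
(D=T39, G=E74): rows 2, 5, 7, 10 → {E,F} = (5, 580), (5, 580), (5, 580), (5, 580) ✓
(D=T39, G=E28): rows 3, 9 → {E,F} = (8, 577), (8, 577) ✓
(D=T81, G=E74): rows 4, 6, 11 → {E,F} = (4, 582), (4, 582), (4, 582) ✓
Every DG value is associated with a single EF value, so DG → EF holds.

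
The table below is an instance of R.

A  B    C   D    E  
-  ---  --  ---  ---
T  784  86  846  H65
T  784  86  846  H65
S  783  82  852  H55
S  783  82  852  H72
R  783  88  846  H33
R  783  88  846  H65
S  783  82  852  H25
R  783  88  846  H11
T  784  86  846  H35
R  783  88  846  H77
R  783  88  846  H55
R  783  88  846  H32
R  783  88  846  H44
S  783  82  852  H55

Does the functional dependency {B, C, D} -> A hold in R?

(B=784, C=86, D=846): 3 rows → A = T, T, T ✓
(B=783, C=82, D=852): 4 rows → A = S, S, S, S ✓
(B=783, C=88, D=846): 7 rows → A = R, R, R, R, R, R, R ✓
Every {B, C, D} value is associated with a single A value, so {B, C, D} -> A holds.

Yes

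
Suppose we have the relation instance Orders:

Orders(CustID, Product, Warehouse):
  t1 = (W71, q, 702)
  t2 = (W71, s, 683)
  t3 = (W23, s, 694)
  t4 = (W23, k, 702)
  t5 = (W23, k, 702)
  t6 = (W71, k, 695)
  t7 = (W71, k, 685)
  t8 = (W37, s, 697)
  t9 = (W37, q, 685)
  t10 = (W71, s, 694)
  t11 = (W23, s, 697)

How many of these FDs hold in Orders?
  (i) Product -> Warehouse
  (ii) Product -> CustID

0

(i) Product -> Warehouse: Product=q: rows 1, 9 → Warehouse takes values {702, 685} — violation; Product=s: rows 2, 3, 8, 10, 11 → Warehouse takes values {683, 694, 697} — violation; Product=k: rows 4, 5, 6, 7 → Warehouse takes values {702, 695, 685} — violation — fails.
(ii) Product -> CustID: Product=q: rows 1, 9 → CustID takes values {W71, W37} — violation; Product=s: rows 2, 3, 8, 10, 11 → CustID takes values {W71, W23, W37} — violation; Product=k: rows 4, 5, 6, 7 → CustID takes values {W23, W71} — violation — fails.
None of the 2 dependencies hold.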